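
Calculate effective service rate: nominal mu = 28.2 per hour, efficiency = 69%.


Effective rate = mu * efficiency = 28.2 * 0.69 = 19.46 per hour

19.46 per hour


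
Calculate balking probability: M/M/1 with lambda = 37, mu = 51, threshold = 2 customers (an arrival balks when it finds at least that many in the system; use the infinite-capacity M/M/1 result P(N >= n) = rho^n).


P(N >= 2) = rho^2 = (37/51)^2 = 0.5263

0.5263


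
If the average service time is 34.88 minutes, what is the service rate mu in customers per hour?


mu = 60 / avg_service_time = 60 / 34.88 = 1.72 per hour

1.72 per hour


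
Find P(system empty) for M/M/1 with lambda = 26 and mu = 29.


P0 = 1 - rho = 1 - 26/29 = 0.1034

0.1034


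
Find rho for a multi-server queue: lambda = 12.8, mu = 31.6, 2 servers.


rho = lambda / (c * mu) = 12.8 / (2 * 31.6) = 0.2025

0.2025


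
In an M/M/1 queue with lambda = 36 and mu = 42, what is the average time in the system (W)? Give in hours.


W = 1/(mu - lambda) = 1/(42 - 36) = 0.1667 hours

0.1667 hours


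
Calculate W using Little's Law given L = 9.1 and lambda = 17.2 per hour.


W = L / lambda = 9.1 / 17.2 = 0.5291 hours

0.5291 hours


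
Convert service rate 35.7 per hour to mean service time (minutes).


Mean service time = 60/mu = 60/35.7 = 1.68 minutes

1.68 minutes


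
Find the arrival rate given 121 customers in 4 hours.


lambda = total arrivals / time = 121 / 4 = 30.25 per hour

30.25 per hour


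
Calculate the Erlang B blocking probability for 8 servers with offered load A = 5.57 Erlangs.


B(N,A) = (A^N/N!) / sum(A^k/k!, k=0..N) with N=8, A=5.57 = 0.0986

0.0986


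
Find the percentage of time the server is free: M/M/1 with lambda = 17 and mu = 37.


Idle fraction = (1 - rho) * 100 = (1 - 17/37) * 100 = 54.1%

54.1%


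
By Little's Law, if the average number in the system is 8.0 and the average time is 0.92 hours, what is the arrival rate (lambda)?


lambda = L / W = 8.0 / 0.92 = 8.7 per hour

8.7 per hour


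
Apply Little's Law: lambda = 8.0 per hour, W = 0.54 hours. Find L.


L = lambda * W = 8.0 * 0.54 = 4.32

4.32


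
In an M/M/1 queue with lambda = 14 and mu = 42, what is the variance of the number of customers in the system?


rho = 14/42; Var(N) = rho/(1-rho)^2 = 0.75

0.75


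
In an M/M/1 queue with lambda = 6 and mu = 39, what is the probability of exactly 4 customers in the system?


rho = 6/39; P(n) = (1-rho)*rho^n = (1-6/39)*(6/39)^4 = 0.0005

0.0005


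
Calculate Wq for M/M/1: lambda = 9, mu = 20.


rho = 9/20; Wq = rho/(mu - lambda) = 0.0409 hours

0.0409 hours


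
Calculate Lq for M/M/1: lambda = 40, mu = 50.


rho = 40/50; Lq = rho^2/(1-rho) = 3.2

3.2


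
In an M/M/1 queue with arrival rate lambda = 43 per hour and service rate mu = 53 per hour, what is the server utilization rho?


rho = lambda/mu = 43/53 = 0.8113

0.8113


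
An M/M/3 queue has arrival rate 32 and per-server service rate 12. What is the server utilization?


rho = lambda/(c*mu) = 32/(3*12) = 0.8889

0.8889


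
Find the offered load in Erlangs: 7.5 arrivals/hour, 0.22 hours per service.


Offered load a = lambda * E[S] = 7.5 * 0.22 = 1.65 Erlangs

1.65 Erlangs


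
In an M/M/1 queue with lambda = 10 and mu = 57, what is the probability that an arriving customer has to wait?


P(wait) = rho = lambda/mu = 10/57 = 0.1754

0.1754


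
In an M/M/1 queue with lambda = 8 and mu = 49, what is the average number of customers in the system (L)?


rho = 8/49; L = rho/(1-rho) = 0.2

0.2


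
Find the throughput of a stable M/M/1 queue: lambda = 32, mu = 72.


For a stable queue (lambda < mu), throughput = lambda = 32 per hour

32 per hour


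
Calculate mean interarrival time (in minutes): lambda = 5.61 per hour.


Mean interarrival time = 60/lambda = 60/5.61 = 10.7 minutes

10.7 minutes


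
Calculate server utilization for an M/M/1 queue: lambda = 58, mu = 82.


rho = lambda/mu = 58/82 = 0.7073

0.7073


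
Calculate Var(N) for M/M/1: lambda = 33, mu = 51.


rho = 33/51; Var(N) = rho/(1-rho)^2 = 5.19

5.19


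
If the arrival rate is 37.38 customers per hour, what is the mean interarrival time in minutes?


Mean interarrival time = 60/lambda = 60/37.38 = 1.61 minutes

1.61 minutes


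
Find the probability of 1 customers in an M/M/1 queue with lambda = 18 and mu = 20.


rho = 18/20; P(n) = (1-rho)*rho^n = (1-18/20)*(18/20)^1 = 0.09

0.09


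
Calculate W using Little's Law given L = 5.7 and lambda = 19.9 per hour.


W = L / lambda = 5.7 / 19.9 = 0.2864 hours

0.2864 hours


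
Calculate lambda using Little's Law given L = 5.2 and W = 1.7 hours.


lambda = L / W = 5.2 / 1.7 = 3.06 per hour

3.06 per hour


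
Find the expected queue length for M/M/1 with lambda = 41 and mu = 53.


rho = 41/53; Lq = rho^2/(1-rho) = 2.64

2.64


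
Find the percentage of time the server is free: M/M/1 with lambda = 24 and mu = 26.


Idle fraction = (1 - rho) * 100 = (1 - 24/26) * 100 = 7.7%

7.7%


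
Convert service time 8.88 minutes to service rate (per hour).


mu = 60 / avg_service_time = 60 / 8.88 = 6.76 per hour

6.76 per hour


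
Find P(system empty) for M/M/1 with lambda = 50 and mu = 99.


P0 = 1 - rho = 1 - 50/99 = 0.4949

0.4949


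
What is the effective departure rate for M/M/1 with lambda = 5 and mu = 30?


For a stable queue (lambda < mu), throughput = lambda = 5 per hour

5 per hour


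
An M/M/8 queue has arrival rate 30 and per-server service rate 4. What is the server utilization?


rho = lambda/(c*mu) = 30/(8*4) = 0.9375

0.9375


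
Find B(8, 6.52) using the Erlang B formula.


B(N,A) = (A^N/N!) / sum(A^k/k!, k=0..N) with N=8, A=6.52 = 0.1512

0.1512


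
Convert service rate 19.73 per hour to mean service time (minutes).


Mean service time = 60/mu = 60/19.73 = 3.04 minutes

3.04 minutes


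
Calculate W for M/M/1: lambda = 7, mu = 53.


W = 1/(mu - lambda) = 1/(53 - 7) = 0.0217 hours

0.0217 hours


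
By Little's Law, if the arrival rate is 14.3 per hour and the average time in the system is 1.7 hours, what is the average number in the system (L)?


L = lambda * W = 14.3 * 1.7 = 24.31

24.31


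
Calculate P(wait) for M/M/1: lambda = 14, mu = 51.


P(wait) = rho = lambda/mu = 14/51 = 0.2745

0.2745


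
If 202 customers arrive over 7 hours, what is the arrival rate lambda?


lambda = total arrivals / time = 202 / 7 = 28.86 per hour

28.86 per hour


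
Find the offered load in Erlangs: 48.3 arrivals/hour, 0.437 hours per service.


Offered load a = lambda * E[S] = 48.3 * 0.437 = 21.11 Erlangs

21.11 Erlangs


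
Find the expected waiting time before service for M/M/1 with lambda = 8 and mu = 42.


rho = 8/42; Wq = rho/(mu - lambda) = 0.0056 hours

0.0056 hours


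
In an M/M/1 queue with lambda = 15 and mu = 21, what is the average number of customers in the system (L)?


rho = 15/21; L = rho/(1-rho) = 2.5

2.5


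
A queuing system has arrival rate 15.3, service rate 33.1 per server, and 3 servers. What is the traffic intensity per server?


rho = lambda / (c * mu) = 15.3 / (3 * 33.1) = 0.1541

0.1541


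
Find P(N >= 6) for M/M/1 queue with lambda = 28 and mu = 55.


P(N >= 6) = rho^6 = (28/55)^6 = 0.0174

0.0174


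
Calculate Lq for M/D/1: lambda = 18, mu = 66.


M/D/1: Lq = rho^2 / (2*(1-rho)) where rho = 18/66; Lq = 0.05

0.05


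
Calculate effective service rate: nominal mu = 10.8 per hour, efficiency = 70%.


Effective rate = mu * efficiency = 10.8 * 0.7 = 7.56 per hour

7.56 per hour


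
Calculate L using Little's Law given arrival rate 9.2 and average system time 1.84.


L = lambda * W = 9.2 * 1.84 = 16.93

16.93


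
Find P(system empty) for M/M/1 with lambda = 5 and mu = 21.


P0 = 1 - rho = 1 - 5/21 = 0.7619

0.7619


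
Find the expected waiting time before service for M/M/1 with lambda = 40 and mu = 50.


rho = 40/50; Wq = rho/(mu - lambda) = 0.08 hours

0.08 hours


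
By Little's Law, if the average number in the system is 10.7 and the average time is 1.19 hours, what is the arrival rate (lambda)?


lambda = L / W = 10.7 / 1.19 = 8.99 per hour

8.99 per hour


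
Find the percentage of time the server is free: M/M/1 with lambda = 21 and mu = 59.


Idle fraction = (1 - rho) * 100 = (1 - 21/59) * 100 = 64.4%

64.4%


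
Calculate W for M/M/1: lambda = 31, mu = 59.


W = 1/(mu - lambda) = 1/(59 - 31) = 0.0357 hours

0.0357 hours


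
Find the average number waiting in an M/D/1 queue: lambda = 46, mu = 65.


M/D/1: Lq = rho^2 / (2*(1-rho)) where rho = 46/65; Lq = 0.86

0.86


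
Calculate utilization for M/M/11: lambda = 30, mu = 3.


rho = lambda/(c*mu) = 30/(11*3) = 0.9091

0.9091


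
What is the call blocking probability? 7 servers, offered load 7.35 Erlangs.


B(N,A) = (A^N/N!) / sum(A^k/k!, k=0..N) with N=7, A=7.35 = 0.2702

0.2702


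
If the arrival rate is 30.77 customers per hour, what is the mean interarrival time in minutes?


Mean interarrival time = 60/lambda = 60/30.77 = 1.95 minutes

1.95 minutes


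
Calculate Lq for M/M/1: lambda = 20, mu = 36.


rho = 20/36; Lq = rho^2/(1-rho) = 0.69

0.69


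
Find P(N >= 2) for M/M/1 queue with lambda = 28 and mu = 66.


P(N >= 2) = rho^2 = (28/66)^2 = 0.18

0.18


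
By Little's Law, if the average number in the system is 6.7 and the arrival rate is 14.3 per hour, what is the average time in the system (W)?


W = L / lambda = 6.7 / 14.3 = 0.4685 hours

0.4685 hours


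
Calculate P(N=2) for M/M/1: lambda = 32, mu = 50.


rho = 32/50; P(n) = (1-rho)*rho^n = (1-32/50)*(32/50)^2 = 0.1475

0.1475


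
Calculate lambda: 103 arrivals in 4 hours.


lambda = total arrivals / time = 103 / 4 = 25.75 per hour

25.75 per hour


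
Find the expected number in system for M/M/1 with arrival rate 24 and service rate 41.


rho = 24/41; L = rho/(1-rho) = 1.41

1.41


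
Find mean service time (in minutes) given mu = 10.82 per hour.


Mean service time = 60/mu = 60/10.82 = 5.55 minutes

5.55 minutes


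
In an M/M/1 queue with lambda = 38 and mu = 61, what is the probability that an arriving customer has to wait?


P(wait) = rho = lambda/mu = 38/61 = 0.623

0.623


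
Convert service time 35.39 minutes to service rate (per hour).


mu = 60 / avg_service_time = 60 / 35.39 = 1.7 per hour

1.7 per hour


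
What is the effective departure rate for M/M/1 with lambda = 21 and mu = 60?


For a stable queue (lambda < mu), throughput = lambda = 21 per hour

21 per hour


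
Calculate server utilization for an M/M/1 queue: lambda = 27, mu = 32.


rho = lambda/mu = 27/32 = 0.8438

0.8438


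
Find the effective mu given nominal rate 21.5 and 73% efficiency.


Effective rate = mu * efficiency = 21.5 * 0.73 = 15.7 per hour

15.7 per hour


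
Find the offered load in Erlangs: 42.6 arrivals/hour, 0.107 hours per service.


Offered load a = lambda * E[S] = 42.6 * 0.107 = 4.56 Erlangs

4.56 Erlangs


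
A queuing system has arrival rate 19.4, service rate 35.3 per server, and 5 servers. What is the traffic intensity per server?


rho = lambda / (c * mu) = 19.4 / (5 * 35.3) = 0.1099

0.1099


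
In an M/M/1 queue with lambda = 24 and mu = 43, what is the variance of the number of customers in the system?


rho = 24/43; Var(N) = rho/(1-rho)^2 = 2.86

2.86


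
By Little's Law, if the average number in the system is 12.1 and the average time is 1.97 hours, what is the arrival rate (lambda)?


lambda = L / W = 12.1 / 1.97 = 6.14 per hour

6.14 per hour


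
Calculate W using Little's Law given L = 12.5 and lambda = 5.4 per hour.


W = L / lambda = 12.5 / 5.4 = 2.3148 hours

2.3148 hours


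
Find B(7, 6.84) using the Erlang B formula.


B(N,A) = (A^N/N!) / sum(A^k/k!, k=0..N) with N=7, A=6.84 = 0.2389

0.2389


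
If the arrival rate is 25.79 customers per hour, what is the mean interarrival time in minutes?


Mean interarrival time = 60/lambda = 60/25.79 = 2.33 minutes

2.33 minutes


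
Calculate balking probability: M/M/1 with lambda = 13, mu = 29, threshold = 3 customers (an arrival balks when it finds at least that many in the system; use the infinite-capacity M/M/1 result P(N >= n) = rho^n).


P(N >= 3) = rho^3 = (13/29)^3 = 0.0901

0.0901


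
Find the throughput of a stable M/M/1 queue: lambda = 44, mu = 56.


For a stable queue (lambda < mu), throughput = lambda = 44 per hour

44 per hour


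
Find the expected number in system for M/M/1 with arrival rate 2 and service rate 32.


rho = 2/32; L = rho/(1-rho) = 0.07

0.07


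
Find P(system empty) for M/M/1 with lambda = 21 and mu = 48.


P0 = 1 - rho = 1 - 21/48 = 0.5625

0.5625


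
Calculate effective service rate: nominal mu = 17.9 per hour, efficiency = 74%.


Effective rate = mu * efficiency = 17.9 * 0.74 = 13.25 per hour

13.25 per hour


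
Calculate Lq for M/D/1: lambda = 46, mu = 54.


M/D/1: Lq = rho^2 / (2*(1-rho)) where rho = 46/54; Lq = 2.45

2.45


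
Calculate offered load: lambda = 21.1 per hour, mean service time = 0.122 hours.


Offered load a = lambda * E[S] = 21.1 * 0.122 = 2.57 Erlangs

2.57 Erlangs


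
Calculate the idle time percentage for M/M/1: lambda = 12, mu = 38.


Idle fraction = (1 - rho) * 100 = (1 - 12/38) * 100 = 68.4%

68.4%


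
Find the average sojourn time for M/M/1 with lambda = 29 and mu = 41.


W = 1/(mu - lambda) = 1/(41 - 29) = 0.0833 hours

0.0833 hours


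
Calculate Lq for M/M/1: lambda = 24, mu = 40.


rho = 24/40; Lq = rho^2/(1-rho) = 0.9

0.9


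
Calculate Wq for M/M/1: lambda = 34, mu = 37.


rho = 34/37; Wq = rho/(mu - lambda) = 0.3063 hours

0.3063 hours


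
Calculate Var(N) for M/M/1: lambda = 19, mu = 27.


rho = 19/27; Var(N) = rho/(1-rho)^2 = 8.02

8.02


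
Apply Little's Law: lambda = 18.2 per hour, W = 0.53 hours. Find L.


L = lambda * W = 18.2 * 0.53 = 9.65

9.65


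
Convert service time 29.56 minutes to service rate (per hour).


mu = 60 / avg_service_time = 60 / 29.56 = 2.03 per hour

2.03 per hour


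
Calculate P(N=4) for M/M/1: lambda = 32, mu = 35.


rho = 32/35; P(n) = (1-rho)*rho^n = (1-32/35)*(32/35)^4 = 0.0599

0.0599


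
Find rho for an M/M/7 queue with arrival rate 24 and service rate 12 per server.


rho = lambda/(c*mu) = 24/(7*12) = 0.2857

0.2857


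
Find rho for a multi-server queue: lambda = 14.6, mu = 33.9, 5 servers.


rho = lambda / (c * mu) = 14.6 / (5 * 33.9) = 0.0861

0.0861


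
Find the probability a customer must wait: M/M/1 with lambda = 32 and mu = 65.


P(wait) = rho = lambda/mu = 32/65 = 0.4923

0.4923


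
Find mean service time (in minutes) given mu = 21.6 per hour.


Mean service time = 60/mu = 60/21.6 = 2.78 minutes

2.78 minutes


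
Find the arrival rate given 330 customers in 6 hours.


lambda = total arrivals / time = 330 / 6 = 55.0 per hour

55.0 per hour


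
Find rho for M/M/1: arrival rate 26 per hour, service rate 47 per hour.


rho = lambda/mu = 26/47 = 0.5532

0.5532


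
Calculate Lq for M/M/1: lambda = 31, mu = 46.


rho = 31/46; Lq = rho^2/(1-rho) = 1.39

1.39


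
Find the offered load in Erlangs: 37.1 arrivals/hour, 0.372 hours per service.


Offered load a = lambda * E[S] = 37.1 * 0.372 = 13.8 Erlangs

13.8 Erlangs


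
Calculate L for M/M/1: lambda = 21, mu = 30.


rho = 21/30; L = rho/(1-rho) = 2.33

2.33


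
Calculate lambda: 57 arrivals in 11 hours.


lambda = total arrivals / time = 57 / 11 = 5.18 per hour

5.18 per hour


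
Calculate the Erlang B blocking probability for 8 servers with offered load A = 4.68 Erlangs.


B(N,A) = (A^N/N!) / sum(A^k/k!, k=0..N) with N=8, A=4.68 = 0.0557

0.0557


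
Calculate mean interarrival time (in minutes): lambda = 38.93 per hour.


Mean interarrival time = 60/lambda = 60/38.93 = 1.54 minutes

1.54 minutes


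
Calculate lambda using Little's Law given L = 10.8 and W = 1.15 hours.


lambda = L / W = 10.8 / 1.15 = 9.39 per hour

9.39 per hour


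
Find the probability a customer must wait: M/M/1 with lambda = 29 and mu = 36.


P(wait) = rho = lambda/mu = 29/36 = 0.8056

0.8056


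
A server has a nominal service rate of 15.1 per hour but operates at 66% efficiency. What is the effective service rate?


Effective rate = mu * efficiency = 15.1 * 0.66 = 9.97 per hour

9.97 per hour


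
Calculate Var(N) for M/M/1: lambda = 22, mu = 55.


rho = 22/55; Var(N) = rho/(1-rho)^2 = 1.11

1.11


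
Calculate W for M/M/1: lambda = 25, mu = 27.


W = 1/(mu - lambda) = 1/(27 - 25) = 0.5 hours

0.5 hours


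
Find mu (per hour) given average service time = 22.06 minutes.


mu = 60 / avg_service_time = 60 / 22.06 = 2.72 per hour

2.72 per hour


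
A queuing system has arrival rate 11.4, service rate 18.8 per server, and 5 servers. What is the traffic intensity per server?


rho = lambda / (c * mu) = 11.4 / (5 * 18.8) = 0.1213

0.1213


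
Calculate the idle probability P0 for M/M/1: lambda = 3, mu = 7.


P0 = 1 - rho = 1 - 3/7 = 0.5714

0.5714


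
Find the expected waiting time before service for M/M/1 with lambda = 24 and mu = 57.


rho = 24/57; Wq = rho/(mu - lambda) = 0.0128 hours

0.0128 hours


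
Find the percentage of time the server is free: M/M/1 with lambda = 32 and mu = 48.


Idle fraction = (1 - rho) * 100 = (1 - 32/48) * 100 = 33.3%

33.3%


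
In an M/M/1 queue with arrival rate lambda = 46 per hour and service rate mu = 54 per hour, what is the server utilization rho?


rho = lambda/mu = 46/54 = 0.8519

0.8519


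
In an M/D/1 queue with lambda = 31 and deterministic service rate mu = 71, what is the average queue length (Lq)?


M/D/1: Lq = rho^2 / (2*(1-rho)) where rho = 31/71; Lq = 0.17

0.17


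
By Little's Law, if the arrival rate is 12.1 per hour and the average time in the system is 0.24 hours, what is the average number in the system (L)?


L = lambda * W = 12.1 * 0.24 = 2.9

2.9


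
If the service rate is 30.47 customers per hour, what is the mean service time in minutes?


Mean service time = 60/mu = 60/30.47 = 1.97 minutes

1.97 minutes


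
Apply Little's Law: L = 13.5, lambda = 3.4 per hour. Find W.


W = L / lambda = 13.5 / 3.4 = 3.9706 hours

3.9706 hours


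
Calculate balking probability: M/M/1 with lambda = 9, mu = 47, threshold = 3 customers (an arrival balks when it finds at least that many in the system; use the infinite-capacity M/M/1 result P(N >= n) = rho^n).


P(N >= 3) = rho^3 = (9/47)^3 = 0.007

0.007


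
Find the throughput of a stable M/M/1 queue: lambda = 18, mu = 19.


For a stable queue (lambda < mu), throughput = lambda = 18 per hour

18 per hour


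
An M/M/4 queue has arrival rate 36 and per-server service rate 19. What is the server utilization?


rho = lambda/(c*mu) = 36/(4*19) = 0.4737

0.4737


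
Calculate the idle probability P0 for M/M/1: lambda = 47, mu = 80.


P0 = 1 - rho = 1 - 47/80 = 0.4125

0.4125


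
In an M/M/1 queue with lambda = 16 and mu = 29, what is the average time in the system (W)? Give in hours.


W = 1/(mu - lambda) = 1/(29 - 16) = 0.0769 hours

0.0769 hours


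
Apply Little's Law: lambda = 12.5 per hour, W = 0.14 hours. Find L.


L = lambda * W = 12.5 * 0.14 = 1.75

1.75


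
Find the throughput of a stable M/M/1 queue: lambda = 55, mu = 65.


For a stable queue (lambda < mu), throughput = lambda = 55 per hour

55 per hour


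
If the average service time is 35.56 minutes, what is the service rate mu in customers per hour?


mu = 60 / avg_service_time = 60 / 35.56 = 1.69 per hour

1.69 per hour


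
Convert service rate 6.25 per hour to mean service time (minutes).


Mean service time = 60/mu = 60/6.25 = 9.6 minutes

9.6 minutes


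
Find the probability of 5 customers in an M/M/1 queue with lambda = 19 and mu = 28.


rho = 19/28; P(n) = (1-rho)*rho^n = (1-19/28)*(19/28)^5 = 0.0462

0.0462


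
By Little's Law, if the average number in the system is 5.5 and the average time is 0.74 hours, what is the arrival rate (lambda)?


lambda = L / W = 5.5 / 0.74 = 7.43 per hour

7.43 per hour


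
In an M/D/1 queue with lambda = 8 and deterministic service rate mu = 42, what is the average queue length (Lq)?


M/D/1: Lq = rho^2 / (2*(1-rho)) where rho = 8/42; Lq = 0.02

0.02


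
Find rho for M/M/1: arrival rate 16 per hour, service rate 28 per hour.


rho = lambda/mu = 16/28 = 0.5714

0.5714


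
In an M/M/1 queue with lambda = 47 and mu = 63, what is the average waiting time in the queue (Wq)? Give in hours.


rho = 47/63; Wq = rho/(mu - lambda) = 0.0466 hours

0.0466 hours


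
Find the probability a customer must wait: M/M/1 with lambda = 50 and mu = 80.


P(wait) = rho = lambda/mu = 50/80 = 0.625

0.625


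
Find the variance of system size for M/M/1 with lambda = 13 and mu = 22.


rho = 13/22; Var(N) = rho/(1-rho)^2 = 3.53

3.53


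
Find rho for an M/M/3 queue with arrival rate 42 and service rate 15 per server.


rho = lambda/(c*mu) = 42/(3*15) = 0.9333

0.9333


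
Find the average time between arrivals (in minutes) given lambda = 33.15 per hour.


Mean interarrival time = 60/lambda = 60/33.15 = 1.81 minutes

1.81 minutes


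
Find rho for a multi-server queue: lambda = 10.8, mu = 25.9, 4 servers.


rho = lambda / (c * mu) = 10.8 / (4 * 25.9) = 0.1042

0.1042


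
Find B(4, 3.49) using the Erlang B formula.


B(N,A) = (A^N/N!) / sum(A^k/k!, k=0..N) with N=4, A=3.49 = 0.2592

0.2592


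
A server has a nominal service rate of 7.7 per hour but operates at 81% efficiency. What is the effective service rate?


Effective rate = mu * efficiency = 7.7 * 0.81 = 6.24 per hour

6.24 per hour


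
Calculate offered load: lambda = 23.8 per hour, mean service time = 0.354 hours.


Offered load a = lambda * E[S] = 23.8 * 0.354 = 8.43 Erlangs

8.43 Erlangs


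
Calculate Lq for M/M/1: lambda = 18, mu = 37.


rho = 18/37; Lq = rho^2/(1-rho) = 0.46

0.46


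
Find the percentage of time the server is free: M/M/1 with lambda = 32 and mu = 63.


Idle fraction = (1 - rho) * 100 = (1 - 32/63) * 100 = 49.2%

49.2%


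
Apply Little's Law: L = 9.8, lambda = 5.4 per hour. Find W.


W = L / lambda = 9.8 / 5.4 = 1.8148 hours

1.8148 hours


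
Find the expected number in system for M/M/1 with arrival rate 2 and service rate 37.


rho = 2/37; L = rho/(1-rho) = 0.06

0.06


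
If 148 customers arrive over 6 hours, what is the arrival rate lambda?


lambda = total arrivals / time = 148 / 6 = 24.67 per hour

24.67 per hour


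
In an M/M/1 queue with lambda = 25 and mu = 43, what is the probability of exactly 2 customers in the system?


rho = 25/43; P(n) = (1-rho)*rho^n = (1-25/43)*(25/43)^2 = 0.1415

0.1415


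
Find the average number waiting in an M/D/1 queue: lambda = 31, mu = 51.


M/D/1: Lq = rho^2 / (2*(1-rho)) where rho = 31/51; Lq = 0.47

0.47


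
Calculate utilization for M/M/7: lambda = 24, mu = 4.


rho = lambda/(c*mu) = 24/(7*4) = 0.8571

0.8571


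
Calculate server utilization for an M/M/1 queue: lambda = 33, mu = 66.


rho = lambda/mu = 33/66 = 0.5

0.5


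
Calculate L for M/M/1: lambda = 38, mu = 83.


rho = 38/83; L = rho/(1-rho) = 0.84

0.84


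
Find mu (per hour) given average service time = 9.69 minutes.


mu = 60 / avg_service_time = 60 / 9.69 = 6.19 per hour

6.19 per hour


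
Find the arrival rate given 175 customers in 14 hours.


lambda = total arrivals / time = 175 / 14 = 12.5 per hour

12.5 per hour


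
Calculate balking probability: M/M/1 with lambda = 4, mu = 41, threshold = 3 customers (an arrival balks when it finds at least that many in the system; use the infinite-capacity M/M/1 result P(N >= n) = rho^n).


P(N >= 3) = rho^3 = (4/41)^3 = 0.0009

0.0009


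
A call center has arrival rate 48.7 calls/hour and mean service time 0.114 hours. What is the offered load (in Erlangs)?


Offered load a = lambda * E[S] = 48.7 * 0.114 = 5.55 Erlangs

5.55 Erlangs


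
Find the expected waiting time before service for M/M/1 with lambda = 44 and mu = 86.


rho = 44/86; Wq = rho/(mu - lambda) = 0.0122 hours

0.0122 hours


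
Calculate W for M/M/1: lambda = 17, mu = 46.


W = 1/(mu - lambda) = 1/(46 - 17) = 0.0345 hours

0.0345 hours


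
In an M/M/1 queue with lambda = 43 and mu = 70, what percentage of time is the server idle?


Idle fraction = (1 - rho) * 100 = (1 - 43/70) * 100 = 38.6%

38.6%


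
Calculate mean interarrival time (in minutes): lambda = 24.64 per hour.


Mean interarrival time = 60/lambda = 60/24.64 = 2.44 minutes

2.44 minutes


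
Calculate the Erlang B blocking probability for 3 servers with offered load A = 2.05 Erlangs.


B(N,A) = (A^N/N!) / sum(A^k/k!, k=0..N) with N=3, A=2.05 = 0.218

0.218


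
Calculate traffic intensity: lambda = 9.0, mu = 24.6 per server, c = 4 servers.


rho = lambda / (c * mu) = 9.0 / (4 * 24.6) = 0.0915

0.0915


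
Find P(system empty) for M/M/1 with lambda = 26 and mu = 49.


P0 = 1 - rho = 1 - 26/49 = 0.4694

0.4694


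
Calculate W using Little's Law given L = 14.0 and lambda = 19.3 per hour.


W = L / lambda = 14.0 / 19.3 = 0.7254 hours

0.7254 hours


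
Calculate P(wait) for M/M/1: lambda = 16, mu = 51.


P(wait) = rho = lambda/mu = 16/51 = 0.3137

0.3137


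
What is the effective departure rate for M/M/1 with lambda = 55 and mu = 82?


For a stable queue (lambda < mu), throughput = lambda = 55 per hour

55 per hour


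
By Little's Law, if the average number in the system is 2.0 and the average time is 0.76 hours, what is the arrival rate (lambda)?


lambda = L / W = 2.0 / 0.76 = 2.63 per hour

2.63 per hour


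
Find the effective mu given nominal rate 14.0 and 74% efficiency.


Effective rate = mu * efficiency = 14.0 * 0.74 = 10.36 per hour

10.36 per hour


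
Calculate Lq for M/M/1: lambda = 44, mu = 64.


rho = 44/64; Lq = rho^2/(1-rho) = 1.51

1.51


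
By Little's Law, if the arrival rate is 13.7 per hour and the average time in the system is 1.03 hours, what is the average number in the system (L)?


L = lambda * W = 13.7 * 1.03 = 14.11

14.11


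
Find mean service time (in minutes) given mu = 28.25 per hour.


Mean service time = 60/mu = 60/28.25 = 2.12 minutes

2.12 minutes


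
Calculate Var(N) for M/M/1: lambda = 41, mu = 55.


rho = 41/55; Var(N) = rho/(1-rho)^2 = 11.51

11.51


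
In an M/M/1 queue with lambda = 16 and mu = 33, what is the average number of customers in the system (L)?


rho = 16/33; L = rho/(1-rho) = 0.94

0.94


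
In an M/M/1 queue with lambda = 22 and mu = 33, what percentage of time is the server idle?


Idle fraction = (1 - rho) * 100 = (1 - 22/33) * 100 = 33.3%

33.3%


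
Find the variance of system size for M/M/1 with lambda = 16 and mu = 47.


rho = 16/47; Var(N) = rho/(1-rho)^2 = 0.78

0.78


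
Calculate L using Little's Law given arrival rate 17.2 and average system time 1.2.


L = lambda * W = 17.2 * 1.2 = 20.64

20.64


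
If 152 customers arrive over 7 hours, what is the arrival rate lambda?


lambda = total arrivals / time = 152 / 7 = 21.71 per hour

21.71 per hour


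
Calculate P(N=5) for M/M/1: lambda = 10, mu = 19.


rho = 10/19; P(n) = (1-rho)*rho^n = (1-10/19)*(10/19)^5 = 0.0191

0.0191


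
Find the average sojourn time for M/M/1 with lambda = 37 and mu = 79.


W = 1/(mu - lambda) = 1/(79 - 37) = 0.0238 hours

0.0238 hours


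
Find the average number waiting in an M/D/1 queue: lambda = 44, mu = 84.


M/D/1: Lq = rho^2 / (2*(1-rho)) where rho = 44/84; Lq = 0.29

0.29


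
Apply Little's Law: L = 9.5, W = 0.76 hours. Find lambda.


lambda = L / W = 9.5 / 0.76 = 12.5 per hour

12.5 per hour


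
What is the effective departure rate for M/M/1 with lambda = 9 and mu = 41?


For a stable queue (lambda < mu), throughput = lambda = 9 per hour

9 per hour


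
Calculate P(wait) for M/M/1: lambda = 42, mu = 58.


P(wait) = rho = lambda/mu = 42/58 = 0.7241

0.7241


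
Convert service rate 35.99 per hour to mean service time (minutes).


Mean service time = 60/mu = 60/35.99 = 1.67 minutes

1.67 minutes


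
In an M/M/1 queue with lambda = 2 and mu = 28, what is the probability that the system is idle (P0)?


P0 = 1 - rho = 1 - 2/28 = 0.9286

0.9286


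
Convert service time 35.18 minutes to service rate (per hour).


mu = 60 / avg_service_time = 60 / 35.18 = 1.71 per hour

1.71 per hour


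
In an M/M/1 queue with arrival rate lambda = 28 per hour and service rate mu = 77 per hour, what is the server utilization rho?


rho = lambda/mu = 28/77 = 0.3636

0.3636


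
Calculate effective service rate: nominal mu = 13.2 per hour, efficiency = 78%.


Effective rate = mu * efficiency = 13.2 * 0.78 = 10.3 per hour

10.3 per hour


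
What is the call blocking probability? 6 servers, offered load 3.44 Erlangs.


B(N,A) = (A^N/N!) / sum(A^k/k!, k=0..N) with N=6, A=3.44 = 0.0786

0.0786


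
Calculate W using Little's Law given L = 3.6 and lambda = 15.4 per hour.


W = L / lambda = 3.6 / 15.4 = 0.2338 hours

0.2338 hours


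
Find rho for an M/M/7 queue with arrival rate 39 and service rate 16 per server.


rho = lambda/(c*mu) = 39/(7*16) = 0.3482

0.3482


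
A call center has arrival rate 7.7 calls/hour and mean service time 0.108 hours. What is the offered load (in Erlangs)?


Offered load a = lambda * E[S] = 7.7 * 0.108 = 0.83 Erlangs

0.83 Erlangs


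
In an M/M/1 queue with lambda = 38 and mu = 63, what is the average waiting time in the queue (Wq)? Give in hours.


rho = 38/63; Wq = rho/(mu - lambda) = 0.0241 hours

0.0241 hours


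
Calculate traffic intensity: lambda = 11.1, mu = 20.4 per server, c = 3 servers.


rho = lambda / (c * mu) = 11.1 / (3 * 20.4) = 0.1814

0.1814


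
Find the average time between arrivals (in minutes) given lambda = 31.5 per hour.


Mean interarrival time = 60/lambda = 60/31.5 = 1.9 minutes

1.9 minutes


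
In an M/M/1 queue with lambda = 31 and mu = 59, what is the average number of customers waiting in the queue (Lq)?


rho = 31/59; Lq = rho^2/(1-rho) = 0.58

0.58


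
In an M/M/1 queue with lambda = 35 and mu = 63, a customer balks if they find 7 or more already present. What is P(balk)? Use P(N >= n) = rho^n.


P(N >= 7) = rho^7 = (35/63)^7 = 0.0163

0.0163


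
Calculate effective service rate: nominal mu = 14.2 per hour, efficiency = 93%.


Effective rate = mu * efficiency = 14.2 * 0.93 = 13.21 per hour

13.21 per hour


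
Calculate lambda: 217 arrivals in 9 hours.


lambda = total arrivals / time = 217 / 9 = 24.11 per hour

24.11 per hour


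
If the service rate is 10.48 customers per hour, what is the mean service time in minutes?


Mean service time = 60/mu = 60/10.48 = 5.73 minutes

5.73 minutes


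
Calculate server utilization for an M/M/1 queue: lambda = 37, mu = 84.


rho = lambda/mu = 37/84 = 0.4405

0.4405


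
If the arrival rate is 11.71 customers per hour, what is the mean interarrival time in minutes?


Mean interarrival time = 60/lambda = 60/11.71 = 5.12 minutes

5.12 minutes


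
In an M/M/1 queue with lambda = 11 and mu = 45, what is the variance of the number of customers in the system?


rho = 11/45; Var(N) = rho/(1-rho)^2 = 0.43

0.43


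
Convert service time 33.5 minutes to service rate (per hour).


mu = 60 / avg_service_time = 60 / 33.5 = 1.79 per hour

1.79 per hour


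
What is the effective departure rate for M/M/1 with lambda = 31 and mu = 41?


For a stable queue (lambda < mu), throughput = lambda = 31 per hour

31 per hour


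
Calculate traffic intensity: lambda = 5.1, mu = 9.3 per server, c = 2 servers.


rho = lambda / (c * mu) = 5.1 / (2 * 9.3) = 0.2742

0.2742


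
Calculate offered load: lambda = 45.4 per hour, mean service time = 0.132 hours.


Offered load a = lambda * E[S] = 45.4 * 0.132 = 5.99 Erlangs

5.99 Erlangs


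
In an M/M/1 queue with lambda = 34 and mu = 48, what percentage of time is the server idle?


Idle fraction = (1 - rho) * 100 = (1 - 34/48) * 100 = 29.2%

29.2%


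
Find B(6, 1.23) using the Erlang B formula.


B(N,A) = (A^N/N!) / sum(A^k/k!, k=0..N) with N=6, A=1.23 = 0.0014

0.0014


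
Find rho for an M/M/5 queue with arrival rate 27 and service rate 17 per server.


rho = lambda/(c*mu) = 27/(5*17) = 0.3176

0.3176


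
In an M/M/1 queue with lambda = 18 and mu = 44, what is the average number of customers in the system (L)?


rho = 18/44; L = rho/(1-rho) = 0.69

0.69


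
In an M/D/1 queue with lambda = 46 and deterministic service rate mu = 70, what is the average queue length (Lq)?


M/D/1: Lq = rho^2 / (2*(1-rho)) where rho = 46/70; Lq = 0.63

0.63


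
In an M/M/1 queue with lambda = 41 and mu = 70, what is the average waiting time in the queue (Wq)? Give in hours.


rho = 41/70; Wq = rho/(mu - lambda) = 0.0202 hours

0.0202 hours


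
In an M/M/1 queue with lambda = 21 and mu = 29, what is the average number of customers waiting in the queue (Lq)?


rho = 21/29; Lq = rho^2/(1-rho) = 1.9

1.9


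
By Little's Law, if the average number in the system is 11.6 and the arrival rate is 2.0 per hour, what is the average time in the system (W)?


W = L / lambda = 11.6 / 2.0 = 5.8 hours

5.8 hours


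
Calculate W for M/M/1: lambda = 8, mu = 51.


W = 1/(mu - lambda) = 1/(51 - 8) = 0.0233 hours

0.0233 hours


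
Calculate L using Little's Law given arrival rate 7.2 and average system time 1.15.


L = lambda * W = 7.2 * 1.15 = 8.28

8.28


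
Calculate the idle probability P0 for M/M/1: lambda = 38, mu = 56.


P0 = 1 - rho = 1 - 38/56 = 0.3214

0.3214


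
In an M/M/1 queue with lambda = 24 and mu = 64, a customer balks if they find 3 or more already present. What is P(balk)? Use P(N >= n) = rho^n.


P(N >= 3) = rho^3 = (24/64)^3 = 0.0527

0.0527


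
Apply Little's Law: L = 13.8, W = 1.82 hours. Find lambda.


lambda = L / W = 13.8 / 1.82 = 7.58 per hour

7.58 per hour


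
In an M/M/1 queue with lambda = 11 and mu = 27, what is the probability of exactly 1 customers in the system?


rho = 11/27; P(n) = (1-rho)*rho^n = (1-11/27)*(11/27)^1 = 0.2414

0.2414


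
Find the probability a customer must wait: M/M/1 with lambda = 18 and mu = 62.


P(wait) = rho = lambda/mu = 18/62 = 0.2903

0.2903


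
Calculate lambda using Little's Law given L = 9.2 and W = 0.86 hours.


lambda = L / W = 9.2 / 0.86 = 10.7 per hour

10.7 per hour


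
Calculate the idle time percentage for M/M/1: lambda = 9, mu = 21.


Idle fraction = (1 - rho) * 100 = (1 - 9/21) * 100 = 57.1%

57.1%


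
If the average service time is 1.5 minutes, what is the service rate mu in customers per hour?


mu = 60 / avg_service_time = 60 / 1.5 = 40.0 per hour

40.0 per hour


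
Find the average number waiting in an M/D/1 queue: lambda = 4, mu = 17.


M/D/1: Lq = rho^2 / (2*(1-rho)) where rho = 4/17; Lq = 0.04

0.04


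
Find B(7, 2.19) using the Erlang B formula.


B(N,A) = (A^N/N!) / sum(A^k/k!, k=0..N) with N=7, A=2.19 = 0.0054

0.0054


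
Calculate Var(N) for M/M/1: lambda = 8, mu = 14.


rho = 8/14; Var(N) = rho/(1-rho)^2 = 3.11

3.11


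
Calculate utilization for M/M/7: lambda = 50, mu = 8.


rho = lambda/(c*mu) = 50/(7*8) = 0.8929

0.8929


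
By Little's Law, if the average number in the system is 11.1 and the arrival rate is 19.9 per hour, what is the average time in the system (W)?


W = L / lambda = 11.1 / 19.9 = 0.5578 hours

0.5578 hours


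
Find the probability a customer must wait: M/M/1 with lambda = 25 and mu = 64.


P(wait) = rho = lambda/mu = 25/64 = 0.3906

0.3906


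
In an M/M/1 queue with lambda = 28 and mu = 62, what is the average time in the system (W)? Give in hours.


W = 1/(mu - lambda) = 1/(62 - 28) = 0.0294 hours

0.0294 hours


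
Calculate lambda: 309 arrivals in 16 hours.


lambda = total arrivals / time = 309 / 16 = 19.31 per hour

19.31 per hour


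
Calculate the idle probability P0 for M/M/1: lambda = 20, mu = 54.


P0 = 1 - rho = 1 - 20/54 = 0.6296

0.6296


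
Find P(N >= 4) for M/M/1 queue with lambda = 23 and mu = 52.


P(N >= 4) = rho^4 = (23/52)^4 = 0.0383

0.0383


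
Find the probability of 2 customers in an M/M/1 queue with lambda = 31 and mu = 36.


rho = 31/36; P(n) = (1-rho)*rho^n = (1-31/36)*(31/36)^2 = 0.103

0.103


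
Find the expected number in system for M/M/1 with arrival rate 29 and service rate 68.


rho = 29/68; L = rho/(1-rho) = 0.74

0.74


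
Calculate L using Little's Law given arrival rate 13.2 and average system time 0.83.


L = lambda * W = 13.2 * 0.83 = 10.96

10.96


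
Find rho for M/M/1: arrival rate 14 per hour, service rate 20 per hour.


rho = lambda/mu = 14/20 = 0.7

0.7


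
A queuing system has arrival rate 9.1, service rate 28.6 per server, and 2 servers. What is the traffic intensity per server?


rho = lambda / (c * mu) = 9.1 / (2 * 28.6) = 0.1591

0.1591


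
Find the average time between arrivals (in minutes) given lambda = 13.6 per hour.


Mean interarrival time = 60/lambda = 60/13.6 = 4.41 minutes

4.41 minutes


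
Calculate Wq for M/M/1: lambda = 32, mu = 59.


rho = 32/59; Wq = rho/(mu - lambda) = 0.0201 hours

0.0201 hours


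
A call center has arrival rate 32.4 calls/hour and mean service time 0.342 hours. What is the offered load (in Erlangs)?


Offered load a = lambda * E[S] = 32.4 * 0.342 = 11.08 Erlangs

11.08 Erlangs


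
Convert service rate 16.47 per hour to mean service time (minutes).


Mean service time = 60/mu = 60/16.47 = 3.64 minutes

3.64 minutes


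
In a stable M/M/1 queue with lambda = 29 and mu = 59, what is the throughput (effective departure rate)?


For a stable queue (lambda < mu), throughput = lambda = 29 per hour

29 per hour


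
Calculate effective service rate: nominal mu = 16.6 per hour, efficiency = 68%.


Effective rate = mu * efficiency = 16.6 * 0.68 = 11.29 per hour

11.29 per hour


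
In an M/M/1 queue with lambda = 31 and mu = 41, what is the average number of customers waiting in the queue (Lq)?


rho = 31/41; Lq = rho^2/(1-rho) = 2.34

2.34


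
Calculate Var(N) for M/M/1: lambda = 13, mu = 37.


rho = 13/37; Var(N) = rho/(1-rho)^2 = 0.84

0.84


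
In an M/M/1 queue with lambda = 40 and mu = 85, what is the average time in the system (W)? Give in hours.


W = 1/(mu - lambda) = 1/(85 - 40) = 0.0222 hours

0.0222 hours


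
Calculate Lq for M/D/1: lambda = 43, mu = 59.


M/D/1: Lq = rho^2 / (2*(1-rho)) where rho = 43/59; Lq = 0.98

0.98


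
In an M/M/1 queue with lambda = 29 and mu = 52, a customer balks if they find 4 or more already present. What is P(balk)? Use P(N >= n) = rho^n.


P(N >= 4) = rho^4 = (29/52)^4 = 0.0967

0.0967


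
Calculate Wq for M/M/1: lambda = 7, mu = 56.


rho = 7/56; Wq = rho/(mu - lambda) = 0.0026 hours

0.0026 hours


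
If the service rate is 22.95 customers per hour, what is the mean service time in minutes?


Mean service time = 60/mu = 60/22.95 = 2.61 minutes

2.61 minutes
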